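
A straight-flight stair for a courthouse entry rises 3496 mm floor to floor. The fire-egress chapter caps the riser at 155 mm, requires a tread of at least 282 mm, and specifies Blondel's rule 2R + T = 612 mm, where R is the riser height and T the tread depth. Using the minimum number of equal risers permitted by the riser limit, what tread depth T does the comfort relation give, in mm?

308 mm

3496 / 155 = 22.55, so 23 risers are needed.
Each riser is 3496/23 = 152 mm (≤ 155 mm).
Tread T = 612 − 2 × 152 = 308 mm (≥ 282 mm).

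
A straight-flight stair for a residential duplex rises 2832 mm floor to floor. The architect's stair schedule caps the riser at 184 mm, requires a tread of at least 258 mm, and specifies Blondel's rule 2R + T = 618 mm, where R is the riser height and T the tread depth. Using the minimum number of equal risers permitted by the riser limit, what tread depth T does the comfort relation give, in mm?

264 mm

2832 / 184 = 15.391 → round up to 16 risers.
R = 2832 ÷ 16 = 177 mm.
Tread T = 618 − 2 × 177 = 264 mm (≥ 258 mm).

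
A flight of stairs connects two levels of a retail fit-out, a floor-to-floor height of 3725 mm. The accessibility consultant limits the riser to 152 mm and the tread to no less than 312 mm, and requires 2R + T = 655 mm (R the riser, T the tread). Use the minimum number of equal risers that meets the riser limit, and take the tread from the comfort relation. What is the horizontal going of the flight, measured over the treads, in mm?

8568 mm

3725 / 152 = 24.51, so 25 risers are needed.
Riser R = 3725 / 25 = 149 mm, within the 152 mm limit.
From 2R + T = 655: T = 655 − 298 = 357 mm.
25 risers give 24 treads; going = 24 × 357 = 8568 mm.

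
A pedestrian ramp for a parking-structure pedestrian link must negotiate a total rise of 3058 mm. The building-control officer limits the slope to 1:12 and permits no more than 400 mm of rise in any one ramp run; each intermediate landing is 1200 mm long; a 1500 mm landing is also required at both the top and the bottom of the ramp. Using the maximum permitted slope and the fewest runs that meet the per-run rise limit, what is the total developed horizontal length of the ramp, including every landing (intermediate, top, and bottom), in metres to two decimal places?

3058 / 400 = 7.645 → round up to 8 ramp runs. That means 7 intermediate landings.
Horizontal run for 3058 mm of rise at 1:12 is 3058 × 12 = 36696 mm.
7 intermediate landings contribute 7 × 1200 = 8400 mm.
Top and bottom landings: 2 × 1500 = 3000 mm.
Total = 36696 + 8400 + 3000 = 48096 mm.
= 48.10 m.

48.10 m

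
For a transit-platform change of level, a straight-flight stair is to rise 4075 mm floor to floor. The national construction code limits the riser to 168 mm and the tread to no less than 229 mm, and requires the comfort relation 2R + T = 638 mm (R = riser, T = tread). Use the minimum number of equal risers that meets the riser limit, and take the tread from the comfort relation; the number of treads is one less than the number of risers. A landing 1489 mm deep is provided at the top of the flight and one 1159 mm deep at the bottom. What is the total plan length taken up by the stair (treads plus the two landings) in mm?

10136 mm

⌈4075/168⌉ = 25 risers.
Riser R = 4075 / 25 = 163 mm, within the 168 mm limit.
T = 638 − 2·163 = 312 mm, which satisfies the 229 mm minimum.
Treads = 25 − 1 = 24; going = 24 × 312 = 7488 mm.
Enclosure = 7488 + 1489 + 1159 = 10136 mm.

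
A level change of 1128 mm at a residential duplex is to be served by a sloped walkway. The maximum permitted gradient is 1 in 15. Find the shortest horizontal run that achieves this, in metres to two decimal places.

16.92 m

At 1:15 the run is 15 × 1128 = 16920 mm.
16920 mm = 16.92 m.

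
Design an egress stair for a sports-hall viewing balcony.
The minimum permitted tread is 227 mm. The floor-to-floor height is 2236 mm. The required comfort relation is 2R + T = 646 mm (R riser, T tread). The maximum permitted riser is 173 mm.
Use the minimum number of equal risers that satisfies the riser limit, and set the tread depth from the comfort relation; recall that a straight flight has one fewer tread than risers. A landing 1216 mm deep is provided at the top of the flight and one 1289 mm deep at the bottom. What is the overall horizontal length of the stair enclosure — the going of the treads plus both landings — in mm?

6129 mm

2236 / 173 = 12.92, so 13 risers are needed.
R = 2236 ÷ 13 = 172 mm.
Tread T = 646 − 2 × 172 = 302 mm (≥ 227 mm).
13 risers give 12 treads; going = 12 × 302 = 3624 mm.
Enclosure = 3624 + 1216 + 1289 = 6129 mm.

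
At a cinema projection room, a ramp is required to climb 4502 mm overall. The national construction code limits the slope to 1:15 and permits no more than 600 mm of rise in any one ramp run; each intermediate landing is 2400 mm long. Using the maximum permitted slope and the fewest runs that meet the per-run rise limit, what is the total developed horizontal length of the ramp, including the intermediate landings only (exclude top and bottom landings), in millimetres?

84330 mm

4502 / 600 = 7.50, so 8 ramp runs are needed. That means 7 intermediate landings.
Horizontal run for 4502 mm of rise at 1:15 is 4502 × 15 = 67530 mm.
7 intermediate landings contribute 7 × 2400 = 16800 mm.
Total developed length = 67530 + 16800 = 84330 mm.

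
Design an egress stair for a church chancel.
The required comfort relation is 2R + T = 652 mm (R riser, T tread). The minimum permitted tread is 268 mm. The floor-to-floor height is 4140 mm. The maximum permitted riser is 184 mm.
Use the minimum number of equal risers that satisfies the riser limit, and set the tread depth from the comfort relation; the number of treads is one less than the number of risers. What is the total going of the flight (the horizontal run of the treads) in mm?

4140 / 184 = 22.500 → round up to 23 risers.
Each riser is 4140/23 = 180 mm (≤ 184 mm).
Tread T = 652 − 2 × 180 = 292 mm (≥ 268 mm).
Going = (23 − 1) × 292 = 6424 mm.

6424 mm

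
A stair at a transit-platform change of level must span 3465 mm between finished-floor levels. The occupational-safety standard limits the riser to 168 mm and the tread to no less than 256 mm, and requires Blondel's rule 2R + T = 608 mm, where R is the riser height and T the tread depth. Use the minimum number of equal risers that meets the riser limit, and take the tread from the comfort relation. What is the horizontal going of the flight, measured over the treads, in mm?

5560 mm

At most 168 each: 3465/168 = 20.62, giving 21 risers.
Riser R = 3465 / 21 = 165 mm, within the 168 mm limit.
T = 608 − 2·165 = 278 mm, which satisfies the 256 mm minimum.
Going = (21 − 1) × 278 = 5560 mm.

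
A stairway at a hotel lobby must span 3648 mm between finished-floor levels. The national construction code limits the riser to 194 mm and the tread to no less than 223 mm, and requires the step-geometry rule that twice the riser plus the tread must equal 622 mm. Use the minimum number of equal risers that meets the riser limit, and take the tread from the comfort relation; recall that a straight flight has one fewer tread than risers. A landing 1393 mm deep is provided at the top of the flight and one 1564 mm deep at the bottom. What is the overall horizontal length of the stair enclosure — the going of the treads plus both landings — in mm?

3648 / 194 = 18.804 → round up to 19 risers.
Each riser is 3648/19 = 192 mm (≤ 194 mm).
Tread T = 622 − 2 × 192 = 238 mm (≥ 223 mm).
19 risers give 18 treads; going = 18 × 238 = 4284 mm.
Enclosure = 4284 + 1393 + 1564 = 7241 mm.

7241 mm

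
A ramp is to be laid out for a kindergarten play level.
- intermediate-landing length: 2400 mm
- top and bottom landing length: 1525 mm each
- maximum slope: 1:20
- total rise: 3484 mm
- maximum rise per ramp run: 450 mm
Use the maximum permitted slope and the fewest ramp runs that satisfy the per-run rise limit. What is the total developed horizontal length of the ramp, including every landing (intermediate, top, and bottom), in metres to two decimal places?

89.53 m

3484 / 450 = 7.74, so 8 ramp runs are needed. That means 7 intermediate landings.
Horizontal run for 3484 mm of rise at 1:20 is 3484 × 20 = 69680 mm.
Intermediate landings: 7 × 2400 = 16800 mm.
Top and bottom landings: 2 × 1525 = 3050 mm.
Total = 69680 + 16800 + 3050 = 89530 mm.
= 89.53 m.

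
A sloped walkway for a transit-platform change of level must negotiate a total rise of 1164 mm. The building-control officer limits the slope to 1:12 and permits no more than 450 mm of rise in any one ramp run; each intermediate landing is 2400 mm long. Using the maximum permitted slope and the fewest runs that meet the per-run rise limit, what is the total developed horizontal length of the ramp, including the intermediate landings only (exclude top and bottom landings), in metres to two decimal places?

18.77 m

At most 450 each: 1164/450 = 2.59, giving 3 ramp runs. That means 2 intermediate landings.
Horizontal run for 1164 mm of rise at 1:12 is 1164 × 12 = 13968 mm.
Intermediate landings: 2 × 2400 = 4800 mm.
Developed length = 13968 + 4800 = 18768 mm.
= 18.77 m.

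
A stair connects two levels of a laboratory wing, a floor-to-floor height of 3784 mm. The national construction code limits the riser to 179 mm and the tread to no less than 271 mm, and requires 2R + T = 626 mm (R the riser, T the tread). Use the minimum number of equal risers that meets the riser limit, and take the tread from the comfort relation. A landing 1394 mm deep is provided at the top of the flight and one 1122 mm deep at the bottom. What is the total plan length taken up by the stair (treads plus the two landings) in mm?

8438 mm

3784 / 179 = 21.140 → round up to 22 risers.
Riser R = 3784 / 22 = 172 mm, within the 179 mm limit.
From 2R + T = 626: T = 626 − 344 = 282 mm.
Going = (22 − 1) × 282 = 5922 mm.
Enclosure = 5922 + 1394 + 1122 = 8438 mm.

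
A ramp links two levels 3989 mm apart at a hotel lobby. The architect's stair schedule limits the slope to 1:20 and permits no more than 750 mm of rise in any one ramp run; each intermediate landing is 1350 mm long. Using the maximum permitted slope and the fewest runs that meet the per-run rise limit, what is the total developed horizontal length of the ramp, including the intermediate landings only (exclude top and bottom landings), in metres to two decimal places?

86.53 m

3989 / 750 = 5.319 → round up to 6 ramp runs. That means 5 intermediate landings.
Ramp run (horizontal) at 1:20: 3989 × 20 = 79780 mm.
5 intermediate landings contribute 5 × 1350 = 6750 mm.
Developed length = 79780 + 6750 = 86530 mm.
= 86.53 m.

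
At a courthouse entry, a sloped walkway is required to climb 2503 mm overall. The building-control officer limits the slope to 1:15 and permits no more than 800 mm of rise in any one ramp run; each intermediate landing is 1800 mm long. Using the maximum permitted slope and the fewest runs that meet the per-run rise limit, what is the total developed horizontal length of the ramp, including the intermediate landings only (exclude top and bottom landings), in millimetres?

2503 / 800 = 3.13, so 4 ramp runs are needed. That means 3 intermediate landings.
Ramp run (horizontal) at 1:15: 2503 × 15 = 37545 mm.
Intermediate landings: 3 × 1800 = 5400 mm.
Developed length = 37545 + 5400 = 42945 mm.

42945 mm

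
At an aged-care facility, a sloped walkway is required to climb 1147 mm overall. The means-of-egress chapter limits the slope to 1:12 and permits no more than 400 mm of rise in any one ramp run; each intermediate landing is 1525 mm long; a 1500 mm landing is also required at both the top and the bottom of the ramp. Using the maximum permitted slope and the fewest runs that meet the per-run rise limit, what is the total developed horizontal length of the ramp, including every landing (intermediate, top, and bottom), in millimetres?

19814 mm

⌈1147/400⌉ = 3 ramp runs. That means 2 intermediate landings.
Horizontal run for 1147 mm of rise at 1:12 is 1147 × 12 = 13764 mm.
Intermediate landings: 2 × 1525 = 3050 mm.
Top and bottom landings: 2 × 1500 = 3000 mm.
Total = 13764 + 3050 + 3000 = 19814 mm.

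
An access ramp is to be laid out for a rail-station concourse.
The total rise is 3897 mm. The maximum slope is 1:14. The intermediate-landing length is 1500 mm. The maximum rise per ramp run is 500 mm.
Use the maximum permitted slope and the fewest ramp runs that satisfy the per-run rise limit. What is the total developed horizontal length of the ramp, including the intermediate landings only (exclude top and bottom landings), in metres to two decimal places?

65.06 m

3897 / 500 = 7.79, so 8 ramp runs are needed. That means 7 intermediate landings.
Ramp run (horizontal) at 1:14: 3897 × 14 = 54558 mm.
Intermediate landings: 7 × 1500 = 10500 mm.
Total developed length = 54558 + 10500 = 65058 mm.
= 65.06 m.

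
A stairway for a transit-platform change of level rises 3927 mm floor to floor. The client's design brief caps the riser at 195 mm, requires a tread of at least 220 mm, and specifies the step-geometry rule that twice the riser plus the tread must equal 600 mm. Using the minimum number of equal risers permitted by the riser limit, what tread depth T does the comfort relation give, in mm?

⌈3927/195⌉ = 21 risers.
Riser R = 3927 / 21 = 187 mm, within the 195 mm limit.
T = 600 − 2·187 = 226 mm, which satisfies the 220 mm minimum.

226 mm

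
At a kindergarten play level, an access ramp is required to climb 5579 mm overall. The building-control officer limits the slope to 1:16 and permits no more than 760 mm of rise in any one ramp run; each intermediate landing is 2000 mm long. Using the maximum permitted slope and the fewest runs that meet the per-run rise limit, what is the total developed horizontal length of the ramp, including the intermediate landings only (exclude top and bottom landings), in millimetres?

5579 / 760 = 7.34, so 8 ramp runs are needed. That means 7 intermediate landings.
Ramp run (horizontal) at 1:16: 5579 × 16 = 89264 mm.
Intermediate landings: 7 × 2000 = 14000 mm.
Total developed length = 89264 + 14000 = 103264 mm.

103264 mm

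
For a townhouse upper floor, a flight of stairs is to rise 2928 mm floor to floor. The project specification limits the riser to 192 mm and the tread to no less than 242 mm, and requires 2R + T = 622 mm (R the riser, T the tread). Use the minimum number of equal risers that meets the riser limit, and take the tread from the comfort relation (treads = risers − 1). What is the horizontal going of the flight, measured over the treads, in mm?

3840 mm

At most 192 each: 2928/192 = 15.25, giving 16 risers.
R = 2928 ÷ 16 = 183 mm.
T = 622 − 2·183 = 256 mm, which satisfies the 242 mm minimum.
Treads = 16 − 1 = 15; going = 15 × 256 = 3840 mm.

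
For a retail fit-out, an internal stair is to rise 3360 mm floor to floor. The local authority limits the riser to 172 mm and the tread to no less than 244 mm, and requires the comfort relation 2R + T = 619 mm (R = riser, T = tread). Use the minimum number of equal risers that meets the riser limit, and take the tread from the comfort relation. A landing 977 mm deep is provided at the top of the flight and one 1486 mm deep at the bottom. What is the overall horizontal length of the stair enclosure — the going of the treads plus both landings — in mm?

3360 / 172 = 19.535 → round up to 20 risers.
Each riser is 3360/20 = 168 mm (≤ 172 mm).
T = 619 − 2·168 = 283 mm, which satisfies the 244 mm minimum.
20 risers give 19 treads; going = 19 × 283 = 5377 mm.
Add landings: 5377 + 977 + 1486 = 7840 mm.

7840 mm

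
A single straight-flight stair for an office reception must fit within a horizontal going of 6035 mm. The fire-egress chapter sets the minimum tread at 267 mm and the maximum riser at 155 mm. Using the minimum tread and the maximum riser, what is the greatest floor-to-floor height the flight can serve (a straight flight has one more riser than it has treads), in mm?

3565 mm

Treads that fit: ⌊6035 / 267⌋ = 22.
Risers = treads + 1 = 23.
Maximum height = 23 × 155 = 3565 mm.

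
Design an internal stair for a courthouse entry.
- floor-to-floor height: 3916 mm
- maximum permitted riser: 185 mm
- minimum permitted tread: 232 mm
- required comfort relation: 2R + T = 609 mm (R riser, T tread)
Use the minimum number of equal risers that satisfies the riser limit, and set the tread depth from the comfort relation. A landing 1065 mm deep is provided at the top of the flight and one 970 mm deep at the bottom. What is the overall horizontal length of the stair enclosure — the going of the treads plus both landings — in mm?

7348 mm

⌈3916/185⌉ = 22 risers.
Each riser is 3916/22 = 178 mm (≤ 185 mm).
Tread T = 609 − 2 × 178 = 253 mm (≥ 232 mm).
Treads = 22 − 1 = 21; going = 21 × 253 = 5313 mm.
Add landings: 5313 + 1065 + 970 = 7348 mm.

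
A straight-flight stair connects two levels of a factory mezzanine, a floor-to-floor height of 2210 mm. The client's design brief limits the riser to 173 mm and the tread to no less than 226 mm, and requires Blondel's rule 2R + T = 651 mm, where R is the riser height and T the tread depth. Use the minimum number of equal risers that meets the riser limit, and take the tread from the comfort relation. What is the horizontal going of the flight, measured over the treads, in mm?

3732 mm

2210 / 173 = 12.77, so 13 risers are needed.
Riser R = 2210 / 13 = 170 mm, within the 173 mm limit.
From 2R + T = 651: T = 651 − 340 = 311 mm.
13 risers give 12 treads; going = 12 × 311 = 3732 mm.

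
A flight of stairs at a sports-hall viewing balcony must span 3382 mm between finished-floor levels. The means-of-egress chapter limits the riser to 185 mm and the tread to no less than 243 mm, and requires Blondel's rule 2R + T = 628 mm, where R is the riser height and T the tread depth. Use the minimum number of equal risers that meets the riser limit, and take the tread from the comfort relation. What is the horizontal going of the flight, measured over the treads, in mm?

4896 mm

3382 / 185 = 18.28, so 19 risers are needed.
Riser R = 3382 / 19 = 178 mm, within the 185 mm limit.
T = 628 − 2·178 = 272 mm, which satisfies the 243 mm minimum.
19 risers give 18 treads; going = 18 × 272 = 4896 mm.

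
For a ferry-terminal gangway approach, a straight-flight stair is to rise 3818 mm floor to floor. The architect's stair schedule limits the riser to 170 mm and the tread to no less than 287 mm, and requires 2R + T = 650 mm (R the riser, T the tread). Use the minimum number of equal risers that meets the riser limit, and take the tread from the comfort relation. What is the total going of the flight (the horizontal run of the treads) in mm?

6996 mm

⌈3818/170⌉ = 23 risers.
R = 3818 ÷ 23 = 166 mm.
T = 650 − 2·166 = 318 mm, which satisfies the 287 mm minimum.
Going = (23 − 1) × 318 = 6996 mm.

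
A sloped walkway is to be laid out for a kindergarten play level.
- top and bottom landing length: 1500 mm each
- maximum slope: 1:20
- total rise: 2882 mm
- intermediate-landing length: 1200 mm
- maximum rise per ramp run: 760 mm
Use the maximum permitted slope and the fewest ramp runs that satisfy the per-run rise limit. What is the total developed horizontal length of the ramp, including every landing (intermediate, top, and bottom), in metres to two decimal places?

At most 760 each: 2882/760 = 3.79, giving 4 ramp runs. That means 3 intermediate landings.
Ramp run (horizontal) at 1:20: 2882 × 20 = 57640 mm.
3 intermediate landings contribute 3 × 1200 = 3600 mm.
Top and bottom landings: 2 × 1500 = 3000 mm.
Total = 57640 + 3600 + 3000 = 64240 mm.
= 64.24 m.

64.24 m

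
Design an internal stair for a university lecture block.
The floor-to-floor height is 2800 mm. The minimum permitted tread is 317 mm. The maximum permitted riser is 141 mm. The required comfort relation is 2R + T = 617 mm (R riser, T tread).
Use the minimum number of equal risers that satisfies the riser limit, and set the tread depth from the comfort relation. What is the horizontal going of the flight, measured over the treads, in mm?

6403 mm

2800 / 141 = 19.858 → round up to 20 risers.
Each riser is 2800/20 = 140 mm (≤ 141 mm).
Tread T = 617 − 2 × 140 = 337 mm (≥ 317 mm).
Going = (20 − 1) × 337 = 6403 mm.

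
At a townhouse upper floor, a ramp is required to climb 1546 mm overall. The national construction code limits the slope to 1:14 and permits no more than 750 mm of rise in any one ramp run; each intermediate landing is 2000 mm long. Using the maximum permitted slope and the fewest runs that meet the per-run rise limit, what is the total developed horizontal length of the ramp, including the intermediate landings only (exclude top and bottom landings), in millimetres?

⌈1546/750⌉ = 3 ramp runs. That means 2 intermediate landings.
Ramp run (horizontal) at 1:14: 1546 × 14 = 21644 mm.
Intermediate landings: 2 × 2000 = 4000 mm.
Total developed length = 21644 + 4000 = 25644 mm.

25644 mm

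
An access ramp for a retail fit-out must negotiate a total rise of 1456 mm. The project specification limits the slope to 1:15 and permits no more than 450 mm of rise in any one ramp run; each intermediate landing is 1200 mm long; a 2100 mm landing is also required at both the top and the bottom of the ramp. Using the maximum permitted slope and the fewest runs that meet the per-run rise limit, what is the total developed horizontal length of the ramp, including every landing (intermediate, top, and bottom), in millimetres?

⌈1456/450⌉ = 4 ramp runs. That means 3 intermediate landings.
Ramp run (horizontal) at 1:15: 1456 × 15 = 21840 mm.
3 intermediate landings contribute 3 × 1200 = 3600 mm.
Top and bottom landings: 2 × 2100 = 4200 mm.
Total = 21840 + 3600 + 4200 = 29640 mm.

29640 mm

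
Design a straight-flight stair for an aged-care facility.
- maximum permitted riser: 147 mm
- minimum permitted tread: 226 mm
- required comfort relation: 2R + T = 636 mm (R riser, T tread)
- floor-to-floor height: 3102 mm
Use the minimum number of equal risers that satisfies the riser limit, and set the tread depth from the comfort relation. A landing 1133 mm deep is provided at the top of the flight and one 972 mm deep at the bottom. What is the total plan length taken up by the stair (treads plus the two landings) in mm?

⌈3102/147⌉ = 22 risers.
Riser R = 3102 / 22 = 141 mm, within the 147 mm limit.
Tread T = 636 − 2 × 141 = 354 mm (≥ 226 mm).
22 risers give 21 treads; going = 21 × 354 = 7434 mm.
Enclosure = 7434 + 1133 + 972 = 9539 mm.

9539 mm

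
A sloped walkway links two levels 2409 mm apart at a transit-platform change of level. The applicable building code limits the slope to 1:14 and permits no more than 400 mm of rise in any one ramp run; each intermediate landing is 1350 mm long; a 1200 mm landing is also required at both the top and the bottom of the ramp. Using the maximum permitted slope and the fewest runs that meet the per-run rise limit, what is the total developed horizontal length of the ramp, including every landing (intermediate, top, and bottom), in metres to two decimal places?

44.23 m

At most 400 each: 2409/400 = 6.02, giving 7 ramp runs. That means 6 intermediate landings.
Horizontal run for 2409 mm of rise at 1:14 is 2409 × 14 = 33726 mm.
Intermediate landings: 6 × 1350 = 8100 mm.
Top and bottom landings: 2 × 1200 = 2400 mm.
Total = 33726 + 8100 + 2400 = 44226 mm.
= 44.23 m.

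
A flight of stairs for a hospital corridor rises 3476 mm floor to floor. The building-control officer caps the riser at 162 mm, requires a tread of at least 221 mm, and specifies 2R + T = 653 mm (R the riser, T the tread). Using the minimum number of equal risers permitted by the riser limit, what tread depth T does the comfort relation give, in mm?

⌈3476/162⌉ = 22 risers.
R = 3476 ÷ 22 = 158 mm.
From 2R + T = 653: T = 653 − 316 = 337 mm.

337 mm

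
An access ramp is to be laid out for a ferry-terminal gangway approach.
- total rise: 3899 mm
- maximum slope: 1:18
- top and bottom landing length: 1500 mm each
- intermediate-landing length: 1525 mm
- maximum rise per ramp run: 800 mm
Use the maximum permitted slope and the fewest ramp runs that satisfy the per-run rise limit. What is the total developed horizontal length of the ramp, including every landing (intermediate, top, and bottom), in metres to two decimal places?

79.28 m

3899 / 800 = 4.874 → round up to 5 ramp runs. That means 4 intermediate landings.
Ramp run (horizontal) at 1:18: 3899 × 18 = 70182 mm.
Intermediate landings: 4 × 1525 = 6100 mm.
Top and bottom landings: 2 × 1500 = 3000 mm.
Total = 70182 + 6100 + 3000 = 79282 mm.
= 79.28 m.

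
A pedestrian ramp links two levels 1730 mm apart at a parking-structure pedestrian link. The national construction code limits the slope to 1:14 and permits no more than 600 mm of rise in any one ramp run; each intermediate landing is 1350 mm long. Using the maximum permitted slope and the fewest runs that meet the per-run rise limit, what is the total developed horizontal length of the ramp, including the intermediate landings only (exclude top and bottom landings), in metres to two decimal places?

26.92 m

1730 / 600 = 2.883 → round up to 3 ramp runs. That means 2 intermediate landings.
Horizontal run for 1730 mm of rise at 1:14 is 1730 × 14 = 24220 mm.
Intermediate landings: 2 × 1350 = 2700 mm.
Developed length = 24220 + 2700 = 26920 mm.
= 26.92 m.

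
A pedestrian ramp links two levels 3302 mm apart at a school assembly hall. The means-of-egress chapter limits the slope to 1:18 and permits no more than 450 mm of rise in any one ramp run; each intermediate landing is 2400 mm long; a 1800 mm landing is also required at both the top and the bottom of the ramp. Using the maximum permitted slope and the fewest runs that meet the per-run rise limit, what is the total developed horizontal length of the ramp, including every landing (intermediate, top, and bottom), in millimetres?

79836 mm

At most 450 each: 3302/450 = 7.34, giving 8 ramp runs. That means 7 intermediate landings.
Horizontal run for 3302 mm of rise at 1:18 is 3302 × 18 = 59436 mm.
Intermediate landings: 7 × 2400 = 16800 mm.
Top and bottom landings: 2 × 1800 = 3600 mm.
Total = 59436 + 16800 + 3600 = 79836 mm.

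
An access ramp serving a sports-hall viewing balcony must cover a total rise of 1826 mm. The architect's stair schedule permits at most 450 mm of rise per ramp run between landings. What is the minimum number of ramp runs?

5 runs

At most 450 each: 1826/450 = 4.06, giving 5 ramp runs.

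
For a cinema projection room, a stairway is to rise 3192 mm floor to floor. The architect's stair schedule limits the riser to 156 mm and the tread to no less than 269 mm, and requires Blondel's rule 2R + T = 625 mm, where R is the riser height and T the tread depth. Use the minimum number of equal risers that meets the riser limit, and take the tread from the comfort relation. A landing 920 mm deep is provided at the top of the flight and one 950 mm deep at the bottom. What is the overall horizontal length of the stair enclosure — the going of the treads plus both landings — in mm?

8290 mm

3192 / 156 = 20.46, so 21 risers are needed.
Each riser is 3192/21 = 152 mm (≤ 156 mm).
From 2R + T = 625: T = 625 − 304 = 321 mm.
21 risers give 20 treads; going = 20 × 321 = 6420 mm.
Enclosure = 6420 + 920 + 950 = 8290 mm.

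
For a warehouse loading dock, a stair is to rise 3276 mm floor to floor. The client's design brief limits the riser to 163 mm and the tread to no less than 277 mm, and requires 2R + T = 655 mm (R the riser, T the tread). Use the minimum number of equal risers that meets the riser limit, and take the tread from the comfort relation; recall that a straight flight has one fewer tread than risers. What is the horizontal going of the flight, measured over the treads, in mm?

⌈3276/163⌉ = 21 risers.
Riser R = 3276 / 21 = 156 mm, within the 163 mm limit.
T = 655 − 2·156 = 343 mm, which satisfies the 277 mm minimum.
Treads = 21 − 1 = 20; going = 20 × 343 = 6860 mm.

6860 mm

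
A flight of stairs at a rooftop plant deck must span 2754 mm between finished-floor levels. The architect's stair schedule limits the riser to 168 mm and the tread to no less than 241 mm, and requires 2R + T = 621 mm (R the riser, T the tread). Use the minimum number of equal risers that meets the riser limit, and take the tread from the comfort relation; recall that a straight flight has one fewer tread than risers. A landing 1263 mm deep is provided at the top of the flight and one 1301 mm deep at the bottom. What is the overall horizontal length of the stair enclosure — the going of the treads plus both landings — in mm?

7316 mm

⌈2754/168⌉ = 17 risers.
Riser R = 2754 / 17 = 162 mm, within the 168 mm limit.
From 2R + T = 621: T = 621 − 324 = 297 mm.
Treads = 17 − 1 = 16; going = 16 × 297 = 4752 mm.
Add landings: 4752 + 1263 + 1301 = 7316 mm.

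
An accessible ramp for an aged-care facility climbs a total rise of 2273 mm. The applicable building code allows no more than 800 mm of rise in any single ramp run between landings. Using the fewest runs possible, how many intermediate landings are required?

2 intermediate landings

At most 800 each: 2273/800 = 2.84, giving 3 ramp runs.
3 runs are separated by 2 intermediate landings.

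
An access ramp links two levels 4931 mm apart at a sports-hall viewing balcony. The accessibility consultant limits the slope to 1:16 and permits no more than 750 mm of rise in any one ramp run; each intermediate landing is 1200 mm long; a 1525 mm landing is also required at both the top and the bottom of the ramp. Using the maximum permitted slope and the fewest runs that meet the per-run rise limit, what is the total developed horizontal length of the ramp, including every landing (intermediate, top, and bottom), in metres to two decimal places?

At most 750 each: 4931/750 = 6.57, giving 7 ramp runs. That means 6 intermediate landings.
Ramp run (horizontal) at 1:16: 4931 × 16 = 78896 mm.
Intermediate landings: 6 × 1200 = 7200 mm.
Top and bottom landings: 2 × 1525 = 3050 mm.
Total = 78896 + 7200 + 3050 = 89146 mm.
= 89.15 m.

89.15 m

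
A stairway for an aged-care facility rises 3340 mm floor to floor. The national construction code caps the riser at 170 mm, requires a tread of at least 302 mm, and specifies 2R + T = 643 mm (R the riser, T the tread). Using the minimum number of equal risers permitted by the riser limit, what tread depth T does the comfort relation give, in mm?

3340 / 170 = 19.65, so 20 risers are needed.
Each riser is 3340/20 = 167 mm (≤ 170 mm).
T = 643 − 2·167 = 309 mm, which satisfies the 302 mm minimum.

309 mm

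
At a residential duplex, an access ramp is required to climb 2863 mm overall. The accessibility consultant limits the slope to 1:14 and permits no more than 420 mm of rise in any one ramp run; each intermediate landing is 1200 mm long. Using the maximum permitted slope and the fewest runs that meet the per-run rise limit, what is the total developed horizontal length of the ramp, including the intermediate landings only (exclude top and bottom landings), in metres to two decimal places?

⌈2863/420⌉ = 7 ramp runs. That means 6 intermediate landings.
Horizontal run for 2863 mm of rise at 1:14 is 2863 × 14 = 40082 mm.
Intermediate landings: 6 × 1200 = 7200 mm.
Total developed length = 40082 + 7200 = 47282 mm.
= 47.28 m.

47.28 m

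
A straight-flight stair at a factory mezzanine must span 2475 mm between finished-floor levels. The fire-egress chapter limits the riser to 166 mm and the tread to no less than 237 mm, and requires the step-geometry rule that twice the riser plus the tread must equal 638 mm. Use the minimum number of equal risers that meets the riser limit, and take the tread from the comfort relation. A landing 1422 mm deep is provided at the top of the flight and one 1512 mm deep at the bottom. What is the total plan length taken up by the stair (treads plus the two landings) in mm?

7246 mm

2475 / 166 = 14.910 → round up to 15 risers.
Each riser is 2475/15 = 165 mm (≤ 166 mm).
Tread T = 638 − 2 × 165 = 308 mm (≥ 237 mm).
Going = (15 − 1) × 308 = 4312 mm.
Enclosure = 4312 + 1422 + 1512 = 7246 mm.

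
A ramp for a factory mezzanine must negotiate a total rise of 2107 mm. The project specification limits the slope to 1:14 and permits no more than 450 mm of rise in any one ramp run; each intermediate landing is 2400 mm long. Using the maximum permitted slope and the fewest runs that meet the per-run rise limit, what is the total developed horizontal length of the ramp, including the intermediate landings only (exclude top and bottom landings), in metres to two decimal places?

2107 / 450 = 4.682 → round up to 5 ramp runs. That means 4 intermediate landings.
Horizontal run for 2107 mm of rise at 1:14 is 2107 × 14 = 29498 mm.
4 intermediate landings contribute 4 × 2400 = 9600 mm.
Total developed length = 29498 + 9600 = 39098 mm.
= 39.10 m.

39.10 m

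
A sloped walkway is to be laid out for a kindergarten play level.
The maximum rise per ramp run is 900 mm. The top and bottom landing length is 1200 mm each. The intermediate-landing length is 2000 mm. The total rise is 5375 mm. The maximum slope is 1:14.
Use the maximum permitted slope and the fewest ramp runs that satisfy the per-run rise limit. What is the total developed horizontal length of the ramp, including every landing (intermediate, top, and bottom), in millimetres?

87650 mm

5375 / 900 = 5.972 → round up to 6 ramp runs. That means 5 intermediate landings.
Horizontal run for 5375 mm of rise at 1:14 is 5375 × 14 = 75250 mm.
5 intermediate landings contribute 5 × 2000 = 10000 mm.
Top and bottom landings: 2 × 1200 = 2400 mm.
Total = 75250 + 10000 + 2400 = 87650 mm.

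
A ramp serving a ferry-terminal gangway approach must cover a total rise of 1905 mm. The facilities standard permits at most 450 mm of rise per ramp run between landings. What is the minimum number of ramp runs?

5 runs

1905 / 450 = 4.23, so 5 ramp runs are needed.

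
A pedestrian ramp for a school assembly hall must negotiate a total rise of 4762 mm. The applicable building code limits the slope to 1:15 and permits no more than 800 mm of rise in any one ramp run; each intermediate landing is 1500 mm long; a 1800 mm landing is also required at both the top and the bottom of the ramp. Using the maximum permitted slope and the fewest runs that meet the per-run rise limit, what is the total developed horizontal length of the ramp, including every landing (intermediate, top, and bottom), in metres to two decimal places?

82.53 m

4762 / 800 = 5.95, so 6 ramp runs are needed. That means 5 intermediate landings.
Ramp run (horizontal) at 1:15: 4762 × 15 = 71430 mm.
5 intermediate landings contribute 5 × 1500 = 7500 mm.
Top and bottom landings: 2 × 1800 = 3600 mm.
Total = 71430 + 7500 + 3600 = 82530 mm.
= 82.53 m.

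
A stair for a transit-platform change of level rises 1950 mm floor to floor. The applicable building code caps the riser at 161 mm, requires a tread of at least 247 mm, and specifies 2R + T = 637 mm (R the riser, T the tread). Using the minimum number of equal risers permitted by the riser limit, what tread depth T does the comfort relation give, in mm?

At most 161 each: 1950/161 = 12.11, giving 13 risers.
R = 1950 ÷ 13 = 150 mm.
Tread T = 637 − 2 × 150 = 337 mm (≥ 247 mm).

337 mm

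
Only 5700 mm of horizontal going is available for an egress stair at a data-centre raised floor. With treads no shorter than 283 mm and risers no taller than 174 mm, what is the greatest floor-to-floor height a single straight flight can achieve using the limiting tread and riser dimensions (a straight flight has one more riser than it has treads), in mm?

3654 mm

5700 / 283 = 20.14, so 20 treads fit.
Risers = treads + 1 = 21.
Maximum height = 21 × 174 = 3654 mm.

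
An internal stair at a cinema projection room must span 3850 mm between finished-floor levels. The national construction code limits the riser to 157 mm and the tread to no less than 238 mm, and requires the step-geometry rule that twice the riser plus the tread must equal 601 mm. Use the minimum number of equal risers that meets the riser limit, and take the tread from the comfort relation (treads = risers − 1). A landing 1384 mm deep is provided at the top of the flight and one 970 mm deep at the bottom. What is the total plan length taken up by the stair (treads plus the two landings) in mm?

9386 mm

3850 / 157 = 24.522 → round up to 25 risers.
Each riser is 3850/25 = 154 mm (≤ 157 mm).
Tread T = 601 − 2 × 154 = 293 mm (≥ 238 mm).
Treads = 25 − 1 = 24; going = 24 × 293 = 7032 mm.
Add landings: 7032 + 1384 + 970 = 9386 mm.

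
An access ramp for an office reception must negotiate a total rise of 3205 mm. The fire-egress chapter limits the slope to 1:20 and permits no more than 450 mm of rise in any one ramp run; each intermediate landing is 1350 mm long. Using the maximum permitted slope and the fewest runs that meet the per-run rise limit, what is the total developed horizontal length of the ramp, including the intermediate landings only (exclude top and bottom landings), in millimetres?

73550 mm

3205 / 450 = 7.122 → round up to 8 ramp runs. That means 7 intermediate landings.
Ramp run (horizontal) at 1:20: 3205 × 20 = 64100 mm.
Intermediate landings: 7 × 1350 = 9450 mm.
Developed length = 64100 + 9450 = 73550 mm.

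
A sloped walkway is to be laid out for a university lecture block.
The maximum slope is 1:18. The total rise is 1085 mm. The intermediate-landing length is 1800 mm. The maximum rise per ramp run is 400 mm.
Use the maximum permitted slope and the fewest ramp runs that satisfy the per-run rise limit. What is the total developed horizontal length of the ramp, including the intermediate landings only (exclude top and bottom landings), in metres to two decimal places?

23.13 m

1085 / 400 = 2.712 → round up to 3 ramp runs. That means 2 intermediate landings.
Ramp run (horizontal) at 1:18: 1085 × 18 = 19530 mm.
Intermediate landings: 2 × 1800 = 3600 mm.
Total developed length = 19530 + 3600 = 23130 mm.
= 23.13 m.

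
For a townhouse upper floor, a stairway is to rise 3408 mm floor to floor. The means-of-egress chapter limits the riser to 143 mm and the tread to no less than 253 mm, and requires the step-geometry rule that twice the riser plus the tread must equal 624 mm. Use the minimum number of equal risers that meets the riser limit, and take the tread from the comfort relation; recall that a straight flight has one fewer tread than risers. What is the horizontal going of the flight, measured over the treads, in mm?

At most 143 each: 3408/143 = 23.83, giving 24 risers.
R = 3408 ÷ 24 = 142 mm.
T = 624 − 2·142 = 340 mm, which satisfies the 253 mm minimum.
24 risers give 23 treads; going = 23 × 340 = 7820 mm.

7820 mm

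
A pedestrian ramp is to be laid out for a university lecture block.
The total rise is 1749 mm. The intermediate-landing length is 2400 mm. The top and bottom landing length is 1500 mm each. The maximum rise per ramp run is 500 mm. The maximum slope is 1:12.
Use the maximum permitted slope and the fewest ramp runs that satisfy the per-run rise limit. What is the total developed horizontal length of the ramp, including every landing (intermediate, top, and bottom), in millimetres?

31188 mm

At most 500 each: 1749/500 = 3.50, giving 4 ramp runs. That means 3 intermediate landings.
Ramp run (horizontal) at 1:12: 1749 × 12 = 20988 mm.
3 intermediate landings contribute 3 × 2400 = 7200 mm.
Top and bottom landings: 2 × 1500 = 3000 mm.
Total = 20988 + 7200 + 3000 = 31188 mm.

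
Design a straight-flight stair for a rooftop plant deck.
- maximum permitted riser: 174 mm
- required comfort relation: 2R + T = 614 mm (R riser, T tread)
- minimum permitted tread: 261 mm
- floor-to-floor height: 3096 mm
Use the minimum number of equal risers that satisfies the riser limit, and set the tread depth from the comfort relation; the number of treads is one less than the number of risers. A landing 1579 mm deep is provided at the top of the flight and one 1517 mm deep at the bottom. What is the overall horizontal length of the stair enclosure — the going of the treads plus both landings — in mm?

7686 mm

3096 / 174 = 17.793 → round up to 18 risers.
Riser R = 3096 / 18 = 172 mm, within the 174 mm limit.
From 2R + T = 614: T = 614 − 344 = 270 mm.
Going = (18 − 1) × 270 = 4590 mm.
Enclosure = 4590 + 1579 + 1517 = 7686 mm.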